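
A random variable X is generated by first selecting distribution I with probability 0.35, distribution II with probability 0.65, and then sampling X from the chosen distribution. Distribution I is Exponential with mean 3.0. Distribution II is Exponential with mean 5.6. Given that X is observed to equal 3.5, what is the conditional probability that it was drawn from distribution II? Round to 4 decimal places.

Likelihoods f(3.5 | ·): I: 0.103801; II: 0.0955824.
Posterior ∝ prior × likelihood. Numerator for II: 0.65·0.0955824 = 0.0621286.
Normalizing constant: 0.35·0.103801 + 0.65·0.0955824 = 0.0984589.
P(II | observation) = 0.0621286 / 0.0984589 = 0.63101.

0.6310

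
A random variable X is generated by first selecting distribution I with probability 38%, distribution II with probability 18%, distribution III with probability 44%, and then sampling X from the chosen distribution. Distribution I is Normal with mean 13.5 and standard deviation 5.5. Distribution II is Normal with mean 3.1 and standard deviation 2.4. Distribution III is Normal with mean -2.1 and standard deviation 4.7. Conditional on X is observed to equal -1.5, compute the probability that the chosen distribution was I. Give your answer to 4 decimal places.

0.0157

Likelihoods f(-1.5 | ·): I: 0.00175955; II: 0.026484; III: 0.0841925.
Posterior ∝ prior × likelihood. Numerator for I: 0.38·0.00175955 = 0.000668631.
Normalizing constant: 0.38·0.00175955 + 0.18·0.026484 + 0.44·0.0841925 = 0.0424805.
P(I | observation) = 0.000668631 / 0.0424805 = 0.0157397.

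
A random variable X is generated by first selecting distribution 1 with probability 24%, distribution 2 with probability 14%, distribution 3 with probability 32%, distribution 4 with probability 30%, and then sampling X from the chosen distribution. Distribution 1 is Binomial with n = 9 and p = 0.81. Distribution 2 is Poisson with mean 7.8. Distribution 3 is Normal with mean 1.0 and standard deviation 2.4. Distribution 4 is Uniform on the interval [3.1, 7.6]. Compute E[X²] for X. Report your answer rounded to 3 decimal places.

For each component E[X²] = Var + (mean)², giving 1: 54.5292; 2: 68.64; 3: 6.76; 4: 30.31.
Overall E[X²] = 0.24·54.5292 + 0.14·68.64 + 0.32·6.76 + 0.3·30.31 = 33.9528.

33.953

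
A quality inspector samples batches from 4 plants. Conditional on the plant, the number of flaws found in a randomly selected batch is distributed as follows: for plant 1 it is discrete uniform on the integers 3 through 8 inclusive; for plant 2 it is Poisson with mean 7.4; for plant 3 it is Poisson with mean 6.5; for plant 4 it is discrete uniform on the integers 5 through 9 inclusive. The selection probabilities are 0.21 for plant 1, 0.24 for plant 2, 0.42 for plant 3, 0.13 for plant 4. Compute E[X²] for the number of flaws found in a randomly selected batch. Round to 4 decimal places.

For each component E[X²] = Var + (mean)², giving 1: 33.1667; 2: 62.16; 3: 48.75; 4: 51.
Overall E[X²] = 0.21·33.1667 + 0.24·62.16 + 0.42·48.75 + 0.13·51 = 48.9884.

48.9884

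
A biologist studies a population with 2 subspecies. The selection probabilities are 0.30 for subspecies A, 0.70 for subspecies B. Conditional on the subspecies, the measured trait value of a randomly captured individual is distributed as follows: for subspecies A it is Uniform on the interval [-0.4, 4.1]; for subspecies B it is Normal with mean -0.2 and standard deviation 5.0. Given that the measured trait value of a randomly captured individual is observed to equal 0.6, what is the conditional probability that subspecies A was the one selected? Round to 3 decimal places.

Likelihoods f(0.6 | ·): A: 0.222222; B: 0.0787737.
Posterior ∝ prior × likelihood. Numerator for A: 0.3·0.222222 = 0.0666667.
Normalizing constant: 0.3·0.222222 + 0.7·0.0787737 = 0.121808.
P(A | observation) = 0.0666667 / 0.121808 = 0.547308.

0.547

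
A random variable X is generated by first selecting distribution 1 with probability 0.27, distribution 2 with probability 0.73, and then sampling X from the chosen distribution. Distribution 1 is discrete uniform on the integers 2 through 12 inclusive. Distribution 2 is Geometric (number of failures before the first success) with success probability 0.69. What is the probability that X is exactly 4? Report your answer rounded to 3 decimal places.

Conditional on each component, P(X = 4): 1: 0.0909091; 2: 0.00637229.
By total probability, P(X = 4) = 0.27·0.0909091 + 0.73·0.00637229 = 0.0291972.

0.029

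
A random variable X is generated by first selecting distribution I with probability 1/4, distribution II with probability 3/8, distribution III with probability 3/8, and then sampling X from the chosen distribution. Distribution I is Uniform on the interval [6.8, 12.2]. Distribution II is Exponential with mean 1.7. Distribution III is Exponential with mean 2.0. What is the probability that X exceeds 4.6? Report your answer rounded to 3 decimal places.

0.313

Conditional on each component, P(X > 4.6): I: 1; II: 0.0668113; III: 0.100259.
By total probability, P(X > 4.6) = 0.25·1 + 0.375·0.0668113 + 0.375·0.100259 = 0.312651.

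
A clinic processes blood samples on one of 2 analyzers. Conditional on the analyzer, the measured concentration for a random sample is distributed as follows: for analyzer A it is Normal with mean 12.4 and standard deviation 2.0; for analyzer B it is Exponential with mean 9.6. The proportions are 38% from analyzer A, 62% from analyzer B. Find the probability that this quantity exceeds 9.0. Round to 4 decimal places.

Conditional on each analyzer, P(X > 9.0): A: 0.955435; B: 0.391606.
By total probability, P(X > 9.0) = 0.38·0.955435 + 0.62·0.391606 = 0.605861.

0.6059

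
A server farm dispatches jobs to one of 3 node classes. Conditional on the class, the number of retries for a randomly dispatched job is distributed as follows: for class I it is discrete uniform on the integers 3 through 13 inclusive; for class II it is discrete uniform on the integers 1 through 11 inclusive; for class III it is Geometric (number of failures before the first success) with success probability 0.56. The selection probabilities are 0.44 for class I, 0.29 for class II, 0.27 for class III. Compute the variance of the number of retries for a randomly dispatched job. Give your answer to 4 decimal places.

Per component, I: μ=8, E[X²]=74; II: μ=6, E[X²]=46; III: μ=0.785714, E[X²]=2.02041.
E[X] = 0.44·8 + 0.29·6 + 0.27·0.785714 = 5.47214.
E[X²] = 0.44·74 + 0.29·46 + 0.27·2.02041 = 46.4455.
Var(X) = E[X²] − (E[X])² = 46.4455 − 29.9443 = 16.5012.

16.5012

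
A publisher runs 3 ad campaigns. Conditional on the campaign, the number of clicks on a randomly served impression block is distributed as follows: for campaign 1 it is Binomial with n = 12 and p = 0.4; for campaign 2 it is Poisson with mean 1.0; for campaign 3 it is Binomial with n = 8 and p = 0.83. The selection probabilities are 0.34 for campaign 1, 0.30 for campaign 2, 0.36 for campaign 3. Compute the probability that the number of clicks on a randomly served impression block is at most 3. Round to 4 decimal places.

0.3727

Conditional on each campaign, P(X ≤ 3): 1: 0.225337; 2: 0.981012; 3: 0.00503993.
By total probability, P(X ≤ 3) = 0.34·0.225337 + 0.3·0.981012 + 0.36·0.00503993 = 0.372733.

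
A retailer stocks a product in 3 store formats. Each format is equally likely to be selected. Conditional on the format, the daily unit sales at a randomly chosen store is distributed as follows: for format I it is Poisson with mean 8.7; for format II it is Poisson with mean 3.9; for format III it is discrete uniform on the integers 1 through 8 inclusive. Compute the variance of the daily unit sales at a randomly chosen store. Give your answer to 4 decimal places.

10.5100

Per component, I: μ=8.7, E[X²]=84.39; II: μ=3.9, E[X²]=19.11; III: μ=4.5, E[X²]=25.5.
E[X] = 0.333333·8.7 + 0.333333·3.9 + 0.333333·4.5 = 5.7.
E[X²] = 0.333333·84.39 + 0.333333·19.11 + 0.333333·25.5 = 43.
Var(X) = E[X²] − (E[X])² = 43 − 32.49 = 10.51.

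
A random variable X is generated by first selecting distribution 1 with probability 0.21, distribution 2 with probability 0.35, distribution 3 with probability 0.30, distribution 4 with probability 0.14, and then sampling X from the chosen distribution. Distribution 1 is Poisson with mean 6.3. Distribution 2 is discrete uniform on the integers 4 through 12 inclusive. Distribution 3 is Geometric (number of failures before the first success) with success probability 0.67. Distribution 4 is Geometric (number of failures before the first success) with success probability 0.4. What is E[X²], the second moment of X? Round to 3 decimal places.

For each component E[X²] = Var + (mean)², giving 1: 45.99; 2: 70.6667; 3: 0.977723; 4: 6.
Overall E[X²] = 0.21·45.99 + 0.35·70.6667 + 0.3·0.977723 + 0.14·6 = 35.5246.

35.525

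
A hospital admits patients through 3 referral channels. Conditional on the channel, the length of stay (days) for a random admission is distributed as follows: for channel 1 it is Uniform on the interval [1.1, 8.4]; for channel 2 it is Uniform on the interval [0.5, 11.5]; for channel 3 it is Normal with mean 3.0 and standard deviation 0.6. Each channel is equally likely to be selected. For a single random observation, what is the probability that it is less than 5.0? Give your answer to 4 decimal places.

Conditional on each channel, P(X < 5.0): 1: 0.534247; 2: 0.409091; 3: 0.999571.
By total probability, P(X < 5.0) = 0.333333·0.534247 + 0.333333·0.409091 + 0.333333·0.999571 = 0.647636.

0.6476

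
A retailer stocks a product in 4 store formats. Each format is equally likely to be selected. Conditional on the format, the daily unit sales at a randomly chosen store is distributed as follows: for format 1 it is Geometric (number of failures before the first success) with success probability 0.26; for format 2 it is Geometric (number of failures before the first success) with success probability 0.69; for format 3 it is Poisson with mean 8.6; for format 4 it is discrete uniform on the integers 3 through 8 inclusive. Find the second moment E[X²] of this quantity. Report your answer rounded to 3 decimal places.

For each component E[X²] = Var + (mean)², giving 1: 19.0473; 2: 0.852972; 3: 82.56; 4: 33.1667.
Overall E[X²] = 0.25·19.0473 + 0.25·0.852972 + 0.25·82.56 + 0.25·33.1667 = 33.9067.

33.907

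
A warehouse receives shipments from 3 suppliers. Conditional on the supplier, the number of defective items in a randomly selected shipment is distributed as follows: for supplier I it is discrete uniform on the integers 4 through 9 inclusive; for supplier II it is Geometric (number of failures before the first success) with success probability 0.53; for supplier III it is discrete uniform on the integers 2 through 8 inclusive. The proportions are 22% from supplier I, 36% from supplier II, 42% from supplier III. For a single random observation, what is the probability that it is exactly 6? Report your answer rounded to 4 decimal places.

0.0987

Conditional on each supplier, P(X = 6): I: 0.166667; II: 0.00571298; III: 0.142857.
By total probability, P(X = 6) = 0.22·0.166667 + 0.36·0.00571298 + 0.42·0.142857 = 0.0987233.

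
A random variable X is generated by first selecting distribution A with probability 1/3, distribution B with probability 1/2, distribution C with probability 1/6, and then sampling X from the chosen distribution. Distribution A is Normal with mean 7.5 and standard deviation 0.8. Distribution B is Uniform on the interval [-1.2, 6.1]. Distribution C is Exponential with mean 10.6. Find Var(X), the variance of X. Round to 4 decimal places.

Per component, A: μ=7.5, E[X²]=56.89; B: μ=2.45, E[X²]=10.4433; C: μ=10.6, E[X²]=224.72.
E[X] = 0.333333·7.5 + 0.5·2.45 + 0.166667·10.6 = 5.49167.
E[X²] = 0.333333·56.89 + 0.5·10.4433 + 0.166667·224.72 = 61.6383.
Var(X) = E[X²] − (E[X])² = 61.6383 − 30.1584 = 31.4799.

31.4799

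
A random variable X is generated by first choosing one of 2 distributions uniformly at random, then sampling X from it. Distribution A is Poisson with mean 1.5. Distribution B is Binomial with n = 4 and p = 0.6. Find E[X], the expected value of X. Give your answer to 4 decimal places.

1.9500

Component means — A: 1.5; B: 2.4.
E[X] = 0.5·1.5 + 0.5·2.4 = 1.95.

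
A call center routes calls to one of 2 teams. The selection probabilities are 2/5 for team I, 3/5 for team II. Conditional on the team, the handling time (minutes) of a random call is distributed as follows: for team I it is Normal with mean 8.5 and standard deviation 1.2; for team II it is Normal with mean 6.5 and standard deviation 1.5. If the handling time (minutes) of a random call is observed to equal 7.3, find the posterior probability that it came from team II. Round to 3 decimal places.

Likelihoods f(7.3 | ·): I: 0.201642; II: 0.230703.
Posterior ∝ prior × likelihood. Numerator for II: 0.6·0.230703 = 0.138422.
Normalizing constant: 0.4·0.201642 + 0.6·0.230703 = 0.219078.
P(II | observation) = 0.138422 / 0.219078 = 0.631836.

0.632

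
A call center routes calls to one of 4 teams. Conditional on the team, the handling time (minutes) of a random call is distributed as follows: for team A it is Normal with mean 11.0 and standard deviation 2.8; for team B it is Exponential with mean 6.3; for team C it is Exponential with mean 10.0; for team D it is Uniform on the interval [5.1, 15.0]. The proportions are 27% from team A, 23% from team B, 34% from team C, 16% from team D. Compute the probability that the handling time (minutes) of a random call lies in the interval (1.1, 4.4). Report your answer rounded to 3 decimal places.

0.167

Conditional on each team, P(1.1 < X < 4.4): A: 0.00900474; B: 0.342416; C: 0.251798; D: 0.
By total probability, P(1.1 < X < 4.4) = 0.27·0.00900474 + 0.23·0.342416 + 0.34·0.251798 + 0.16·0 = 0.166798.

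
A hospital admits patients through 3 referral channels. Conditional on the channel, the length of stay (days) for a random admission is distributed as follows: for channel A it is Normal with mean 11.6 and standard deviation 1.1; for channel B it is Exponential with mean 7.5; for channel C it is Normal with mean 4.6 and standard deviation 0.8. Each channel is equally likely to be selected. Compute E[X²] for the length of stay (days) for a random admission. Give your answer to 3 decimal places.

For each component E[X²] = Var + (mean)², giving A: 135.77; B: 112.5; C: 21.8.
Overall E[X²] = 0.333333·135.77 + 0.333333·112.5 + 0.333333·21.8 = 90.0233.

90.023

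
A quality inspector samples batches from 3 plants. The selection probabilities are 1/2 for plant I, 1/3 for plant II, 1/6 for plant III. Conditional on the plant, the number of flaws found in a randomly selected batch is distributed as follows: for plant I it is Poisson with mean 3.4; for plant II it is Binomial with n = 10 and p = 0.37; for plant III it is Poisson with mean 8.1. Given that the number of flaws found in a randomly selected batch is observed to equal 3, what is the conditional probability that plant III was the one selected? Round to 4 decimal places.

0.0231

Likelihoods P(X=3 | ·): I: 0.218617; II: 0.239425; III: 0.0268855.
Posterior ∝ prior × likelihood. Numerator for III: 0.166667·0.0268855 = 0.00448092.
Normalizing constant: 0.5·0.218617 + 0.333333·0.239425 + 0.166667·0.0268855 = 0.193598.
P(III | observation) = 0.00448092 / 0.193598 = 0.0231455.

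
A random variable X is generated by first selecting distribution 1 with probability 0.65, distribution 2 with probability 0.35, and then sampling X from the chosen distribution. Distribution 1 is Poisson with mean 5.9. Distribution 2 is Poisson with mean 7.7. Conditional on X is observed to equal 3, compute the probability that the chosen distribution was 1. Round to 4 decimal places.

Likelihoods P(X=3 | ·): 1: 0.0937707; 2: 0.0344551.
Posterior ∝ prior × likelihood. Numerator for 1: 0.65·0.0937707 = 0.060951.
Normalizing constant: 0.65·0.0937707 + 0.35·0.0344551 = 0.0730103.
P(1 | observation) = 0.060951 / 0.0730103 = 0.834828.

0.8348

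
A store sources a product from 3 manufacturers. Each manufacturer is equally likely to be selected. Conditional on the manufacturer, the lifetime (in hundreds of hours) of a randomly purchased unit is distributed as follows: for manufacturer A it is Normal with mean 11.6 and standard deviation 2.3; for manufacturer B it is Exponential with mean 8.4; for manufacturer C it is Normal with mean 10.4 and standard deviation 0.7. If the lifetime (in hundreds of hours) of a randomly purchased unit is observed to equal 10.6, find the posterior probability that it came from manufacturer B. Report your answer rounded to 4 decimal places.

Likelihoods f(10.6 | ·): A: 0.15781; B: 0.0337041; C: 0.547124.
Posterior ∝ prior × likelihood. Numerator for B: 0.333333·0.0337041 = 0.0112347.
Normalizing constant: 0.333333·0.15781 + 0.333333·0.0337041 + 0.333333·0.547124 = 0.246213.
P(B | observation) = 0.0112347 / 0.246213 = 0.0456301.

0.0456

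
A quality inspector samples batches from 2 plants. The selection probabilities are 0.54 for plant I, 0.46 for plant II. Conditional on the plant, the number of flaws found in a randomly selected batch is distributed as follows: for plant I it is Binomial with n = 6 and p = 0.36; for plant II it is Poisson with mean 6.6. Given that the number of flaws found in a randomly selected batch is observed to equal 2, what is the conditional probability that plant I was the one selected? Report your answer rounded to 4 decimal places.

Likelihoods P(X=2 | ·): I: 0.326149; II: 0.0296288.
Posterior ∝ prior × likelihood. Numerator for I: 0.54·0.326149 = 0.176121.
Normalizing constant: 0.54·0.326149 + 0.46·0.0296288 = 0.18975.
P(I | observation) = 0.176121 / 0.18975 = 0.928172.

0.9282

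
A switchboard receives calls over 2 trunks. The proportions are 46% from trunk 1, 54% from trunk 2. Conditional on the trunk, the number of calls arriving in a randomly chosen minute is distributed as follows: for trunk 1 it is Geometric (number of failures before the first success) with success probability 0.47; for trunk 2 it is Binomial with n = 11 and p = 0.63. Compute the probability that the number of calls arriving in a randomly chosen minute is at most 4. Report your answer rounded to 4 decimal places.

Conditional on each trunk, P(X ≤ 4): 1: 0.95818; 2: 0.0670298.
By total probability, P(X ≤ 4) = 0.46·0.95818 + 0.54·0.0670298 = 0.476959.

0.4770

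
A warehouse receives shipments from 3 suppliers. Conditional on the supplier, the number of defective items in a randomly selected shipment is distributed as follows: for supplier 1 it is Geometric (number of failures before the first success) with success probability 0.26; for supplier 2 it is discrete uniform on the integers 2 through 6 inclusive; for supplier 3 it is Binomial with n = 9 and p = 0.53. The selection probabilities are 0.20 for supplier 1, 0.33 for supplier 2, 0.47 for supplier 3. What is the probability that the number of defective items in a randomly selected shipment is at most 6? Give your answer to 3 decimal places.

Conditional on each supplier, P(X ≤ 6): 1: 0.878487; 2: 1; 3: 0.876947.
By total probability, P(X ≤ 6) = 0.2·0.878487 + 0.33·1 + 0.47·0.876947 = 0.917862.

0.918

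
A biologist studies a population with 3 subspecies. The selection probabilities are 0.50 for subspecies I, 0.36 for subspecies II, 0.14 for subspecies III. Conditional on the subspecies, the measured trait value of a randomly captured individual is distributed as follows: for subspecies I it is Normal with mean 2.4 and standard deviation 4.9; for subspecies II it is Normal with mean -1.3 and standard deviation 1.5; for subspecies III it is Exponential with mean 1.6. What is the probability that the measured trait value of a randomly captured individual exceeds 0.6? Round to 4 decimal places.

0.4548

Conditional on each subspecies, P(X > 0.6): I: 0.64332; II: 0.102637; III: 0.687289.
By total probability, P(X > 0.6) = 0.5·0.64332 + 0.36·0.102637 + 0.14·0.687289 = 0.45483.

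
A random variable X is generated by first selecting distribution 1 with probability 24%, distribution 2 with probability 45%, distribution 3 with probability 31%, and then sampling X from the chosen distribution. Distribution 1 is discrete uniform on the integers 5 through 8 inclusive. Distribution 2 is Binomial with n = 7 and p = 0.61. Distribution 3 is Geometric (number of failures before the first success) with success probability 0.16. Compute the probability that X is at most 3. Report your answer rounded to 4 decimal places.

0.2775

Conditional on each component, P(X ≤ 3): 1: 0; 2: 0.270687; 3: 0.502129.
By total probability, P(X ≤ 3) = 0.24·0 + 0.45·0.270687 + 0.31·0.502129 = 0.277469.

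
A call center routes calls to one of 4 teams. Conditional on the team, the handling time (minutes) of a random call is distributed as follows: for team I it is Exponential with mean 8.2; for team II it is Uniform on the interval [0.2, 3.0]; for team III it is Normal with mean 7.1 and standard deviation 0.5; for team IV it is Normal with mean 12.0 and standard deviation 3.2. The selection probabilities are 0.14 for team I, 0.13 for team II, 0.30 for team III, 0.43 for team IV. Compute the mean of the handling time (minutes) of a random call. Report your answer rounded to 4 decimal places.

Component means — I: 8.2; II: 1.6; III: 7.1; IV: 12.
E[X] = 0.14·8.2 + 0.13·1.6 + 0.3·7.1 + 0.43·12 = 8.646.

8.6460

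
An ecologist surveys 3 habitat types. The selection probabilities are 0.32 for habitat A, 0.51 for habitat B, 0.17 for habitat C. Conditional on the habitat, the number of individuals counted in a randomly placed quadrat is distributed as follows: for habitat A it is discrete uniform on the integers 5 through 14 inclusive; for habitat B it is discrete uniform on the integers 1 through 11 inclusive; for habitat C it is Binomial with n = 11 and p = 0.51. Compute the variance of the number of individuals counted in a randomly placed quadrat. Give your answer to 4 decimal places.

Per component, A: μ=9.5, E[X²]=98.5; B: μ=6, E[X²]=46; C: μ=5.61, E[X²]=34.221.
E[X] = 0.32·9.5 + 0.51·6 + 0.17·5.61 = 7.0537.
E[X²] = 0.32·98.5 + 0.51·46 + 0.17·34.221 = 60.7976.
Var(X) = E[X²] − (E[X])² = 60.7976 − 49.7547 = 11.0429.

11.0429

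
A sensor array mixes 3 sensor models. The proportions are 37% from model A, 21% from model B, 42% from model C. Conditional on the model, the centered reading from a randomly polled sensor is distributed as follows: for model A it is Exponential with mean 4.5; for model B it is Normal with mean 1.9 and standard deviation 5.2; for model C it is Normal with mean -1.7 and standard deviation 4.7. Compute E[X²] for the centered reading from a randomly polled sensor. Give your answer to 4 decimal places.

For each component E[X²] = Var + (mean)², giving A: 40.5; B: 30.65; C: 24.98.
Overall E[X²] = 0.37·40.5 + 0.21·30.65 + 0.42·24.98 = 31.9131.

31.9131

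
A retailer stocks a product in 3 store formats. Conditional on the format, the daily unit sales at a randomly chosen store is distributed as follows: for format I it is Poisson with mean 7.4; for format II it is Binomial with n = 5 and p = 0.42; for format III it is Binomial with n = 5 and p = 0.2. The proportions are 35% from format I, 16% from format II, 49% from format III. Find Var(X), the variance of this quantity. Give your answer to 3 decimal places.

11.869

Per component, I: μ=7.4, E[X²]=62.16; II: μ=2.1, E[X²]=5.628; III: μ=1, E[X²]=1.8.
E[X] = 0.35·7.4 + 0.16·2.1 + 0.49·1 = 3.416.
E[X²] = 0.35·62.16 + 0.16·5.628 + 0.49·1.8 = 23.5385.
Var(X) = E[X²] − (E[X])² = 23.5385 − 11.6691 = 11.8694.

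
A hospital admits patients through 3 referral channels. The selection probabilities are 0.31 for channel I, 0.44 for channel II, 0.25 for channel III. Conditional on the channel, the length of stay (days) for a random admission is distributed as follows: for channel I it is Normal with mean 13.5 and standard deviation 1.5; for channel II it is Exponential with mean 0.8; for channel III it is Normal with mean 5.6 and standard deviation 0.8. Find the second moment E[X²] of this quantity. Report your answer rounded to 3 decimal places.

65.758

For each component E[X²] = Var + (mean)², giving I: 184.5; II: 1.28; III: 32.
Overall E[X²] = 0.31·184.5 + 0.44·1.28 + 0.25·32 = 65.7582.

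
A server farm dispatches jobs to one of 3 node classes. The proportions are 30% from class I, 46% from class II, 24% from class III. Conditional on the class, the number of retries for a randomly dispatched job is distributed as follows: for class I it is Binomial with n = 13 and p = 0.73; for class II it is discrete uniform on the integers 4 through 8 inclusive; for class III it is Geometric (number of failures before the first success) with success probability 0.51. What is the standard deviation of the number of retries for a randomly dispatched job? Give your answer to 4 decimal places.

3.4443

Per component, I: μ=9.49, E[X²]=92.6224; II: μ=6, E[X²]=38; III: μ=0.960784, E[X²]=2.807.
E[X] = 0.3·9.49 + 0.46·6 + 0.24·0.960784 = 5.83759.
E[X²] = 0.3·92.6224 + 0.46·38 + 0.24·2.807 = 45.9404.
Var(X) = E[X²] − (E[X])² = 45.9404 − 34.0774 = 11.863.
SD(X) = √11.863 = 3.44427.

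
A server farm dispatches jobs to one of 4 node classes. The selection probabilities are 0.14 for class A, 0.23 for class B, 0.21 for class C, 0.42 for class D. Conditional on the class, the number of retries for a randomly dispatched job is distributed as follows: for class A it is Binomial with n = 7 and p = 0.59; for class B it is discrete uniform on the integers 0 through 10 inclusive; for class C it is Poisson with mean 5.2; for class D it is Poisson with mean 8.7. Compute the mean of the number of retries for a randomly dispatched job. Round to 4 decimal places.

6.4742

Component means — A: 4.13; B: 5; C: 5.2; D: 8.7.
E[X] = 0.14·4.13 + 0.23·5 + 0.21·5.2 + 0.42·8.7 = 6.4742.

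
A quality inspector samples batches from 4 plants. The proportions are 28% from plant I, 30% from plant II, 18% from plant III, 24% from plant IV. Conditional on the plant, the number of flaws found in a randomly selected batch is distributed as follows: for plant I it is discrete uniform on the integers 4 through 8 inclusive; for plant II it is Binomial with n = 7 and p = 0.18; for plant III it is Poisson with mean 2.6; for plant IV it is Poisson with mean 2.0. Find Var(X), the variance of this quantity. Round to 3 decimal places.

5.515

Per component, I: μ=6, E[X²]=38; II: μ=1.26, E[X²]=2.6208; III: μ=2.6, E[X²]=9.36; IV: μ=2, E[X²]=6.
E[X] = 0.28·6 + 0.3·1.26 + 0.18·2.6 + 0.24·2 = 3.006.
E[X²] = 0.28·38 + 0.3·2.6208 + 0.18·9.36 + 0.24·6 = 14.551.
Var(X) = E[X²] − (E[X])² = 14.551 − 9.03604 = 5.515.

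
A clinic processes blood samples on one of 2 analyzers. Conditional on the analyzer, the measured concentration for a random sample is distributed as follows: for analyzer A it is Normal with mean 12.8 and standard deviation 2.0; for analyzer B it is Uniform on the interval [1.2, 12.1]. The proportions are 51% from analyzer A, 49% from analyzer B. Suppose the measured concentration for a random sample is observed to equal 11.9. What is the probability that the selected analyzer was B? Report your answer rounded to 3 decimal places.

0.328

Likelihoods f(11.9 | ·): A: 0.180263; B: 0.0917431.
Posterior ∝ prior × likelihood. Numerator for B: 0.49·0.0917431 = 0.0449541.
Normalizing constant: 0.51·0.180263 + 0.49·0.0917431 = 0.136889.
P(B | observation) = 0.0449541 / 0.136889 = 0.3284.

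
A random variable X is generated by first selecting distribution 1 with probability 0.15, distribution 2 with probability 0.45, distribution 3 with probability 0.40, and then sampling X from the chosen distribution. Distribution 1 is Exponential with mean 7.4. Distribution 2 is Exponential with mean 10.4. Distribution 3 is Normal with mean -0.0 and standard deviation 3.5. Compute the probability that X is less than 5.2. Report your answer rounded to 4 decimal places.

0.6253

Conditional on each component, P(X < 5.2): 1: 0.504755; 2: 0.393469; 3: 0.931323.
By total probability, P(X < 5.2) = 0.15·0.504755 + 0.45·0.393469 + 0.4·0.931323 = 0.625304.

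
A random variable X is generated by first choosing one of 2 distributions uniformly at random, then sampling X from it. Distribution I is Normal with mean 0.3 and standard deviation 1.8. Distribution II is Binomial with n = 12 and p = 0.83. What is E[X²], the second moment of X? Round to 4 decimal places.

For each component E[X²] = Var + (mean)², giving I: 3.33; II: 100.895.
Overall E[X²] = 0.5·3.33 + 0.5·100.895 = 52.1124.

52.1124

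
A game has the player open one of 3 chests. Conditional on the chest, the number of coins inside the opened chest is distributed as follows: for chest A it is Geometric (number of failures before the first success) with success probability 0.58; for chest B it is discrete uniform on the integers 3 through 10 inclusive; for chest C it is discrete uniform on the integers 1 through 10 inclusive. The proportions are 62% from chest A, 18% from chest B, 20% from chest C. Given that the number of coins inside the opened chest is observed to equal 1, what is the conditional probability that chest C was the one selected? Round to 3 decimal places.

0.117

Likelihoods P(X=1 | ·): A: 0.2436; B: 0; C: 0.1.
Posterior ∝ prior × likelihood. Numerator for C: 0.2·0.1 = 0.02.
Normalizing constant: 0.62·0.2436 + 0.18·0 + 0.2·0.1 = 0.171032.
P(C | observation) = 0.02 / 0.171032 = 0.116937.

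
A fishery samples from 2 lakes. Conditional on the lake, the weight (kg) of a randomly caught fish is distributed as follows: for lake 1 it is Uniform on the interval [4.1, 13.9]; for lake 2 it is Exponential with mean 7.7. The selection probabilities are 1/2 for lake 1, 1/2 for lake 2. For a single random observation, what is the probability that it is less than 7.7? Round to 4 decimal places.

0.4997

Conditional on each lake, P(X < 7.7): 1: 0.367347; 2: 0.632121.
By total probability, P(X < 7.7) = 0.5·0.367347 + 0.5·0.632121 = 0.499734.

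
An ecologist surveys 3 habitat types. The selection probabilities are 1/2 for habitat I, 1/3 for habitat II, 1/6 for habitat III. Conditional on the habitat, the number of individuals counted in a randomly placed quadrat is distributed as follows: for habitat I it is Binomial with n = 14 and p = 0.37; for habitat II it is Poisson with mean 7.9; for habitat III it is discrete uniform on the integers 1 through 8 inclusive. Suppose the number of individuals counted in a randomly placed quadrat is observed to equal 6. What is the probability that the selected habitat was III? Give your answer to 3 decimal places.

Likelihoods P(X=6 | ·): I: 0.191201; II: 0.125171; III: 0.125.
Posterior ∝ prior × likelihood. Numerator for III: 0.166667·0.125 = 0.0208333.
Normalizing constant: 0.5·0.191201 + 0.333333·0.125171 + 0.166667·0.125 = 0.158157.
P(III | observation) = 0.0208333 / 0.158157 = 0.131725.

0.132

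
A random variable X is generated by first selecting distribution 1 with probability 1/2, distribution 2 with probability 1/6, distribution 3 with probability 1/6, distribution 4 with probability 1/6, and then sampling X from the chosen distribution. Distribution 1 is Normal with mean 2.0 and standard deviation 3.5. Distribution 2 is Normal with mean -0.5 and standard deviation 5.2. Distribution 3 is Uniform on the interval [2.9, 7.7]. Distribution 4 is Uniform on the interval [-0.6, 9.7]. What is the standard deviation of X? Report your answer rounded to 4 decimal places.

4.0067

Per component, 1: μ=2, E[X²]=16.25; 2: μ=-0.5, E[X²]=27.29; 3: μ=5.3, E[X²]=30.01; 4: μ=4.55, E[X²]=29.5433.
E[X] = 0.5·2 + 0.166667·-0.5 + 0.166667·5.3 + 0.166667·4.55 = 2.55833.
E[X²] = 0.5·16.25 + 0.166667·27.29 + 0.166667·30.01 + 0.166667·29.5433 = 22.5989.
Var(X) = E[X²] − (E[X])² = 22.5989 − 6.54507 = 16.0538.
SD(X) = √16.0538 = 4.00672.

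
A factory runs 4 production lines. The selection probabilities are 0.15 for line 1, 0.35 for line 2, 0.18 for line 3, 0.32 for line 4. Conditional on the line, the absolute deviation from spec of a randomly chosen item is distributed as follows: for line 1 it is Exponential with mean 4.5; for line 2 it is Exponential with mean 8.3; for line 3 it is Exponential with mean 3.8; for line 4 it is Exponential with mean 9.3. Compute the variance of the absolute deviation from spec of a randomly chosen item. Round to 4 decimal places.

62.4324

Per component, 1: μ=4.5, E[X²]=40.5; 2: μ=8.3, E[X²]=137.78; 3: μ=3.8, E[X²]=28.88; 4: μ=9.3, E[X²]=172.98.
E[X] = 0.15·4.5 + 0.35·8.3 + 0.18·3.8 + 0.32·9.3 = 7.24.
E[X²] = 0.15·40.5 + 0.35·137.78 + 0.18·28.88 + 0.32·172.98 = 114.85.
Var(X) = E[X²] − (E[X])² = 114.85 − 52.4176 = 62.4324.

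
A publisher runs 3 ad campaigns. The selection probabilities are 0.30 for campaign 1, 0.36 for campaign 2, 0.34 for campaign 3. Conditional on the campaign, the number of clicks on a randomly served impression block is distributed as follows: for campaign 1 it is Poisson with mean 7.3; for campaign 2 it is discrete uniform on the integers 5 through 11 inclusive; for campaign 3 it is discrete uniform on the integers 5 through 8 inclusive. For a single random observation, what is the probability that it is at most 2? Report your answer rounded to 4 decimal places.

Conditional on each campaign, P(X ≤ 2): 1: 0.0236067; 2: 0; 3: 0.
By total probability, P(X ≤ 2) = 0.3·0.0236067 + 0.36·0 + 0.34·0 = 0.00708201.

0.0071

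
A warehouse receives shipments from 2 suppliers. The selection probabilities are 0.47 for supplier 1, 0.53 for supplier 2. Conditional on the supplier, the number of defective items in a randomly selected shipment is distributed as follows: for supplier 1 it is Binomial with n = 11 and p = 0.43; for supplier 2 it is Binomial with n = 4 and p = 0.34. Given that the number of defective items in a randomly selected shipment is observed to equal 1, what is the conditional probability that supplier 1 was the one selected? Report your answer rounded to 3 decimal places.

0.037

Likelihoods P(X=1 | ·): 1: 0.0171242; 2: 0.390995.
Posterior ∝ prior × likelihood. Numerator for 1: 0.47·0.0171242 = 0.00804836.
Normalizing constant: 0.47·0.0171242 + 0.53·0.390995 = 0.215275.
P(1 | observation) = 0.00804836 / 0.215275 = 0.0373863.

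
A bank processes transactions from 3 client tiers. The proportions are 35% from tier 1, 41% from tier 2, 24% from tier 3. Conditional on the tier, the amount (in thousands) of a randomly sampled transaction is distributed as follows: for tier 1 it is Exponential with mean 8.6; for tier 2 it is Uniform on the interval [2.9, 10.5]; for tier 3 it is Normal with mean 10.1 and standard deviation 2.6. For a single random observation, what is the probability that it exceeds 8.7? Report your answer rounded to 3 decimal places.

Conditional on each tier, P(X > 8.7): 1: 0.363627; 2: 0.236842; 3: 0.704871.
By total probability, P(X > 8.7) = 0.35·0.363627 + 0.41·0.236842 + 0.24·0.704871 = 0.393544.

0.394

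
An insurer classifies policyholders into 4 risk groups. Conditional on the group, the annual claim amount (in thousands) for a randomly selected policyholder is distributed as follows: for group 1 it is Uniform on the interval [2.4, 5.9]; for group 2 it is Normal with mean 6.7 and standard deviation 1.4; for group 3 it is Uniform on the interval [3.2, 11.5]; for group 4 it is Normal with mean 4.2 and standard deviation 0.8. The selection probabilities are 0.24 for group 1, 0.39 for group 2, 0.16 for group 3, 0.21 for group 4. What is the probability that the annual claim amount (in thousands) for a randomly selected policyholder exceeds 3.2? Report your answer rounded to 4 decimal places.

Conditional on each group, P(X > 3.2): 1: 0.771429; 2: 0.99379; 3: 1; 4: 0.89435.
By total probability, P(X > 3.2) = 0.24·0.771429 + 0.39·0.99379 + 0.16·1 + 0.21·0.89435 = 0.920535.

0.9205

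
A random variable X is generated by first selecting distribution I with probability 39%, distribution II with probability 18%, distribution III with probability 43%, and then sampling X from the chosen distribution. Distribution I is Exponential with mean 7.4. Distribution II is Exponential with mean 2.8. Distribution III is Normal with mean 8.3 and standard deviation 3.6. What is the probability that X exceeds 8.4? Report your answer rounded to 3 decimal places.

0.345

Conditional on each component, P(X > 8.4): I: 0.321379; II: 0.0497871; III: 0.48892.
By total probability, P(X > 8.4) = 0.39·0.321379 + 0.18·0.0497871 + 0.43·0.48892 = 0.344535.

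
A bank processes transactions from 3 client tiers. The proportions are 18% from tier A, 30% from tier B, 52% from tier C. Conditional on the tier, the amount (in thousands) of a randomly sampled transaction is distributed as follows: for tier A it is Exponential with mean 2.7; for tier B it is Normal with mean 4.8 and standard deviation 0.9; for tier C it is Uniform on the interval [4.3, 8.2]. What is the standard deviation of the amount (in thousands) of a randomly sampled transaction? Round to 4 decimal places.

Per component, A: μ=2.7, E[X²]=14.58; B: μ=4.8, E[X²]=23.85; C: μ=6.25, E[X²]=40.33.
E[X] = 0.18·2.7 + 0.3·4.8 + 0.52·6.25 = 5.176.
E[X²] = 0.18·14.58 + 0.3·23.85 + 0.52·40.33 = 30.751.
Var(X) = E[X²] − (E[X])² = 30.751 − 26.791 = 3.96002.
SD(X) = √3.96002 = 1.98998.

1.9900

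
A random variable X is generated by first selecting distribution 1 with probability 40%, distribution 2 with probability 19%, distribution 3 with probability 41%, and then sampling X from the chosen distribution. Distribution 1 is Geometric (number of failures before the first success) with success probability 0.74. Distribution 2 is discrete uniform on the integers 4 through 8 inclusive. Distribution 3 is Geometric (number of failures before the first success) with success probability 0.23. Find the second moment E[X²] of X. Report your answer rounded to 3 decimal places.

For each component E[X²] = Var + (mean)², giving 1: 0.598247; 2: 38; 3: 25.7637.
Overall E[X²] = 0.4·0.598247 + 0.19·38 + 0.41·25.7637 = 18.0224.

18.022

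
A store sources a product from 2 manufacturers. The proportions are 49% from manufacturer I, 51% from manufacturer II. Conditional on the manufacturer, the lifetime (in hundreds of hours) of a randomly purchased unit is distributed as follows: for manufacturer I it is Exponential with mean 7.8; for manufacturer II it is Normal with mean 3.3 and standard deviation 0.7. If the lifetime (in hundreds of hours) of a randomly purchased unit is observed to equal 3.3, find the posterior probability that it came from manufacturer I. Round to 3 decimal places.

Likelihoods f(3.3 | ·): I: 0.083978; II: 0.569918.
Posterior ∝ prior × likelihood. Numerator for I: 0.49·0.083978 = 0.0411492.
Normalizing constant: 0.49·0.083978 + 0.51·0.569918 = 0.331807.
P(I | observation) = 0.0411492 / 0.331807 = 0.124015.

0.124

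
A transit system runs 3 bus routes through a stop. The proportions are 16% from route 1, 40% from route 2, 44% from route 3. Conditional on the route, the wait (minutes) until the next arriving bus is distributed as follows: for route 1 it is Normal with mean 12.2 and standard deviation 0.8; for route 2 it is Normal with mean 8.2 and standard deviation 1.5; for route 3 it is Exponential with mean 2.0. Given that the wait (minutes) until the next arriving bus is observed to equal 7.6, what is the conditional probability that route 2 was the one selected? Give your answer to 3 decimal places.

0.952

Likelihoods f(7.6 | ·): 1: 3.29905e-08; 2: 0.245513; 3: 0.0111854.
Posterior ∝ prior × likelihood. Numerator for 2: 0.4·0.245513 = 0.0982054.
Normalizing constant: 0.16·3.29905e-08 + 0.4·0.245513 + 0.44·0.0111854 = 0.103127.
P(2 | observation) = 0.0982054 / 0.103127 = 0.952277.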